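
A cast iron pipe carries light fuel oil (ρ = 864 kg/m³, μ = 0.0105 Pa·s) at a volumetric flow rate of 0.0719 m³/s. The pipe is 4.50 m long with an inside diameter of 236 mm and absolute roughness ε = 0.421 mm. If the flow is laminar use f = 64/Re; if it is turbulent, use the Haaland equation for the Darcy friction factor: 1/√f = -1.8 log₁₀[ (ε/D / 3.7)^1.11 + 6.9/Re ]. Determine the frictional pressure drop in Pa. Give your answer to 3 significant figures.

Cross-sectional area A = πD²/4 = π(0.236)²/4 = 0.04374 m²; mean velocity V = Q/A = 0.0719/0.04374 = 1.644 m/s.
Reynolds number Re = ρVD/μ = 864 · 1.644 · 0.236 / 0.0105 = 3.192e+04.
Re > 4000 → turbulent. Relative roughness ε/D = 0.000421/0.236 = 0.00178. Haaland: 1/√f = -1.8 log₁₀[(0.00178/3.7)^1.11 + 6.9/3.192e+04] = -1.8 log₁₀[0.000208 + 0.000216] = 6.07, so f = 0.02714.
Darcy-Weisbach: ΔP = f(L/D)(ρV²/2) = 0.02714·(4.5/0.236)·(864·1.644²/2) = 0.02714·19.07·1167 = 604 Pa.

ΔP ≈ 604 Pa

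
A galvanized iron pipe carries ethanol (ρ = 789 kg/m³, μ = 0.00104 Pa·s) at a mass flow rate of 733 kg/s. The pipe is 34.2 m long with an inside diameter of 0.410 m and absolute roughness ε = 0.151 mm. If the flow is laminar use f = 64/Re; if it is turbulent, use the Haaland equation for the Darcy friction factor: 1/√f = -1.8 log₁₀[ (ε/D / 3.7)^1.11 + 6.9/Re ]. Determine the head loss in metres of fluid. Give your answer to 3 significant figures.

h_f ≈ 3.35 m

A = πD²/4 = π(0.41)²/4 = 0.132 m²; mean velocity V = ṁ/(ρA) = 733/(789 · 0.132) = 7.037 m/s.
Reynolds number Re = ρVD/μ = 789 · 7.037 · 0.41 / 0.00104 = 2.189e+06.
Re > 4000 → turbulent. Relative roughness ε/D = 0.000151/0.41 = 0.000368. Haaland: 1/√f = -1.8 log₁₀[(0.000368/3.7)^1.11 + 6.9/2.189e+06] = -1.8 log₁₀[3.61e-05 + 3.15e-06] = 7.931, so f = 0.0159.
Darcy-Weisbach: ΔP = f(L/D)(ρV²/2) = 0.0159·(34.2/0.41)·(789·7.037²/2) = 0.0159·83.41·1.953e+04 = 2.591e+04 Pa.
Head loss h_f = ΔP/(ρg) = 2.591e+04/(789·9.81) = 3.35 m.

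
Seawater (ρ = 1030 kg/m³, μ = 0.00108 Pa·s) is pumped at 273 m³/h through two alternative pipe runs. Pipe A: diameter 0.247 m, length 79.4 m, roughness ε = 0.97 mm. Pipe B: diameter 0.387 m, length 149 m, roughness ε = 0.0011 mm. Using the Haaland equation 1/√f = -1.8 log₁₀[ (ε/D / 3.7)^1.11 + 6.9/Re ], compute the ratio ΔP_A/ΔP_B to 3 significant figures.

ΔP_A/ΔP_B ≈ 9.59

Pipe A: V = Q/A = 0.07583/0.04792 = 1.583 m/s; Re = 3.728e+05; ε/D = 0.00393; Haaland → f = 0.02859; ΔP_A = f(L/D)(ρV²/2) = 1.186e+04 Pa.
Pipe B: V = Q/A = 0.07583/0.1176 = 0.6447 m/s; Re = 2.379e+05; ε/D = 2.84e-06; Haaland → f = 0.01501; ΔP_B = f(L/D)(ρV²/2) = 1237 Pa.
ΔP_A/ΔP_B = 1.186e+04/1237 = 9.59.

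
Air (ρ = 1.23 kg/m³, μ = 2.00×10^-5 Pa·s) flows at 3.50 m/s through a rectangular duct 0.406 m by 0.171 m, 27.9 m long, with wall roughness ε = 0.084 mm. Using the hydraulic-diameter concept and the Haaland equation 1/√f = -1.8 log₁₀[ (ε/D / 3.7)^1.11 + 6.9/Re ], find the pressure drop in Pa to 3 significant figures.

Hydraulic diameter D_h = 4A/P = 4·(0.406·0.171)/(2·(0.406+0.171)) = 0.2777/1.154 = 0.2406 m.
Re = ρVD_h/μ = 1.23·3.5·0.2406/2e-05 = 5.18e+04.
ε/D_h = 8.4e-05/0.2406 = 0.000349; Haaland gives 1/√f = -1.8 log₁₀[3.4e-05+0.000133] = 6.798, so f = 0.02164.
ΔP = f(L/D_h)(ρV²/2) = 0.02164·27.9/0.2406·7.534 = 18.9 Pa.

ΔP ≈ 18.9 Pa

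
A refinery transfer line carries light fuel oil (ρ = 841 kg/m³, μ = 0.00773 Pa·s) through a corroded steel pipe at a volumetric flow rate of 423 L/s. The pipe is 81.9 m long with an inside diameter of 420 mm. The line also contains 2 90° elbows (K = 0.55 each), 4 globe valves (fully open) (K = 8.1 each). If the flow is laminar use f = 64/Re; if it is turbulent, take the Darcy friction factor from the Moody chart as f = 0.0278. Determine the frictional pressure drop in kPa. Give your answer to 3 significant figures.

ΔP ≈ 153 kPa

Q = 423 L/s = 423/1000 = 0.423 m³/s.
Cross-sectional area A = πD²/4 = π(0.42)²/4 = 0.1385 m²; mean velocity V = Q/A = 0.423/0.1385 = 3.053 m/s.
Reynolds number Re = ρVD/μ = 841 · 3.053 · 0.42 / 0.00773 = 1.395e+05.
Re > 4000 → turbulent; use the Moody-chart value f = 0.0278.
Total minor-loss coefficient ΣK = 2·0.55 + 4·8.1 = 33.5.
ΔP = [f·L/D + ΣK]·(ρV²/2) = [0.0278·81.9/0.42 + 33.5]·(841·3.053²/2) = [5.421 + 33.5]·3920 = 1.526e+05 Pa.
ΔP = 1.526e+05 Pa = 153 kPa.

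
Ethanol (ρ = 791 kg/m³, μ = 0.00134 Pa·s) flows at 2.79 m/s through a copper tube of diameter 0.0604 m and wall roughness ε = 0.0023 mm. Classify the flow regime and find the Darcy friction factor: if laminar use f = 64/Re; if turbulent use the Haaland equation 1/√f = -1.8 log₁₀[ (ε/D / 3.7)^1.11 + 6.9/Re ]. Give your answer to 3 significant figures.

Re = ρVD/μ = 791·2.79·0.0604/0.00134 = 9.947e+04.
Re > 4000 → turbulent. ε/D = 2.3e-06/0.0604 = 3.81e-05; Haaland: 1/√f = -1.8 log₁₀[2.91e-06 + 6.94e-05] = 7.454, so f = 0.018.

f ≈ 0.0180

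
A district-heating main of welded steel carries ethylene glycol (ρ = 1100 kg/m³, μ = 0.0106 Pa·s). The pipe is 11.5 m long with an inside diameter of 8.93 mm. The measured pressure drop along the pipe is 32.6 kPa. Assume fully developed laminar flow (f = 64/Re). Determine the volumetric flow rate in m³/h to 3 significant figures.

For laminar flow, f = 64/Re with Re = ρVD/μ, so Darcy-Weisbach reduces to ΔP = 32μLV/D². Solving for V: V = ΔP·D²/(32μL) = 3.26e+04·(0.00893)²/(32·0.0106·11.5) = 0.6664 m/s.
Check: Re = ρVD/μ = 1100·0.6664·0.00893/0.0106 = 617.6 < 2300, so the laminar assumption holds.
Q = V·A = 0.6664·(π/4·0.00893²) = 4.174e-05 m³/s = 0.150 m³/h.

Q ≈ 0.150 m³/h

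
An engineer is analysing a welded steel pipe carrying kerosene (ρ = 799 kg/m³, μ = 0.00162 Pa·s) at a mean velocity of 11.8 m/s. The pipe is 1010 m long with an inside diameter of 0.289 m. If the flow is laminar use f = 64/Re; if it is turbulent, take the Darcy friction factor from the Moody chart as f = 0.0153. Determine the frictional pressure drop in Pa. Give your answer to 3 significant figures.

ΔP ≈ 2.97×10^6 Pa

Reynolds number Re = ρVD/μ = 799 · 11.8 · 0.289 / 0.00162 = 1.682e+06.
Re > 4000 → turbulent; use the Moody-chart value f = 0.0153.
Darcy-Weisbach: ΔP = f(L/D)(ρV²/2) = 0.0153·(1010/0.289)·(799·11.8²/2) = 0.0153·3495·5.563e+04 = 2.974e+06 Pa.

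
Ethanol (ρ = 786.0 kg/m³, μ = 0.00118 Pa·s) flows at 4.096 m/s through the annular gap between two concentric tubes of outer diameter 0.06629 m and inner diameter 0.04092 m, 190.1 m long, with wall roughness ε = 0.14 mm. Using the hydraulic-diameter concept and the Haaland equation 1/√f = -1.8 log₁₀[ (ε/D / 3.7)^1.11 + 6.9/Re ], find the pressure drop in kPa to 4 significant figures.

Hydraulic diameter D_h = 4A/P = D_o - D_i = 0.06629 - 0.04092 = 0.02537 m.
Re = ρVD_h/μ = 786·4.096·0.02537/0.00118 = 6.922e+04.
ε/D_h = 0.00014/0.02537 = 0.00552; Haaland gives 1/√f = -1.8 log₁₀[0.000729+9.97e-05] = 5.547, so f = 0.0325.
ΔP = f(L/D_h)(ρV²/2) = 0.0325·190.1/0.02537·6593 = 1.606e+06 Pa.
ΔP = 1606 kPa.

ΔP ≈ 1606 kPa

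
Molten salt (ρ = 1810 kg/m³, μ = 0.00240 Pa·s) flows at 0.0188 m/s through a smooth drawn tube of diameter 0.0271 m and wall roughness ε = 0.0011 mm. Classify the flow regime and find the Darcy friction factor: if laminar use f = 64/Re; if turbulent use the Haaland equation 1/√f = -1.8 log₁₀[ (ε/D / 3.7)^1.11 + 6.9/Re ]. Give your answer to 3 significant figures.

f ≈ 0.167

Re = ρVD/μ = 1810·0.0188·0.0271/0.0024 = 384.2.
Re < 2300 → laminar, so f = 64/Re = 0.1666 (roughness is irrelevant in laminar flow).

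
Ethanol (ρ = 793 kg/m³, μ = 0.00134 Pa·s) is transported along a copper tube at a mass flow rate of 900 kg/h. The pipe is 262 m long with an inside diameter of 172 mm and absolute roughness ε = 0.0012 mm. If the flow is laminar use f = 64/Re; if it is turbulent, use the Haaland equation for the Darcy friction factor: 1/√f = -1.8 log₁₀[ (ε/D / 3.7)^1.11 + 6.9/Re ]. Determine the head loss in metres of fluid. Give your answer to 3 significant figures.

ṁ = 900 kg/h = 900/3600 = 0.25 kg/s.
A = πD²/4 = π(0.172)²/4 = 0.02324 m²; mean velocity V = ṁ/(ρA) = 0.25/(793 · 0.02324) = 0.01357 m/s.
Reynolds number Re = ρVD/μ = 793 · 0.01357 · 0.172 / 0.00134 = 1381.
Re < 2300 → laminar flow, so f = 64/Re = 64/1381 = 0.04634 (the turbulent correlation is not needed).
Darcy-Weisbach: ΔP = f(L/D)(ρV²/2) = 0.04634·(262/0.172)·(793·0.01357²/2) = 0.04634·1523·0.07299 = 5.153 Pa.
Head loss h_f = ΔP/(ρg) = 5.153/(793·9.81) = 6.62×10^-4 m.

h_f ≈ 6.62×10^-4 m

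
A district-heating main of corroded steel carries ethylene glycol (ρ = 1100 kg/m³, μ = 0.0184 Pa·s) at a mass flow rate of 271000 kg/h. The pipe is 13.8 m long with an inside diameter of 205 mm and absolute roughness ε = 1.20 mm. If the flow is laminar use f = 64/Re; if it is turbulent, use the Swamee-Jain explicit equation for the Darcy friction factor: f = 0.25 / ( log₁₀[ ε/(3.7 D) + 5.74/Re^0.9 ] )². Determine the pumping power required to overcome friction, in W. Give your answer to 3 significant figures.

ṁ = 271000 kg/h = 271000/3600 = 75.28 kg/s.
A = πD²/4 = π(0.205)²/4 = 0.03301 m²; mean velocity V = ṁ/(ρA) = 75.28/(1100 · 0.03301) = 2.073 m/s.
Reynolds number Re = ρVD/μ = 1100 · 2.073 · 0.205 / 0.0184 = 2.541e+04.
Re > 4000 → turbulent. Relative roughness ε/D = 0.0012/0.205 = 0.00585. Swamee-Jain: f = 0.25/(log₁₀[0.00585/3.7 + 5.74/2.541e+04^0.9])² = 0.25/(log₁₀[0.00158 + 0.000623])² = 0.25/(-2.657)² = 0.03542.
Darcy-Weisbach: ΔP = f(L/D)(ρV²/2) = 0.03542·(13.8/0.205)·(1100·2.073²/2) = 0.03542·67.32·2364 = 5638 Pa.
Q = ṁ/ρ = 75.28/1100 = 0.06843 m³/s.
Pumping power P = QΔP = 0.06843·5638 = 385.8 W = 386 W.

P ≈ 386 W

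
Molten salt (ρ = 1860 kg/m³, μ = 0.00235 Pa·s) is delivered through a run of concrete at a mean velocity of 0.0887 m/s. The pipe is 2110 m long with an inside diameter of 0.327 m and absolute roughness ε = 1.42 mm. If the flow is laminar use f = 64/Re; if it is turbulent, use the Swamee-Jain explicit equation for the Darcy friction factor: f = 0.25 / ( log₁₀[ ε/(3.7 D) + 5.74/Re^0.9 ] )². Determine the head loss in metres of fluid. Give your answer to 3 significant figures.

Reynolds number Re = ρVD/μ = 1860 · 0.0887 · 0.327 / 0.00235 = 2.296e+04.
Re > 4000 → turbulent. Relative roughness ε/D = 0.00142/0.327 = 0.00434. Swamee-Jain: f = 0.25/(log₁₀[0.00434/3.7 + 5.74/2.296e+04^0.9])² = 0.25/(log₁₀[0.00117 + 0.000682])² = 0.25/(-2.731)² = 0.03351.
Darcy-Weisbach: ΔP = f(L/D)(ρV²/2) = 0.03351·(2110/0.327)·(1860·0.0887²/2) = 0.03351·6453·7.317 = 1582 Pa.
Head loss h_f = ΔP/(ρg) = 1582/(1860·9.81) = 0.0867 m.

h_f ≈ 0.0867 m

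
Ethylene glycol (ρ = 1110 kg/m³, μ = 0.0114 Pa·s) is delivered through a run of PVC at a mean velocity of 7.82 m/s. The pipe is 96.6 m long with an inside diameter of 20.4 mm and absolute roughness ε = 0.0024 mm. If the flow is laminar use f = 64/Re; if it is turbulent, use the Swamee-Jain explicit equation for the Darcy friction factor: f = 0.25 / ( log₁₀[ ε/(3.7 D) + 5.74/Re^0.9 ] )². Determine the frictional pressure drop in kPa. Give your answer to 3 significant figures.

ΔP ≈ 4470 kPa

Reynolds number Re = ρVD/μ = 1110 · 7.82 · 0.0204 / 0.0114 = 1.553e+04.
Re > 4000 → turbulent. Relative roughness ε/D = 2.4e-06/0.0204 = 0.000118. Swamee-Jain: f = 0.25/(log₁₀[0.000118/3.7 + 5.74/1.553e+04^0.9])² = 0.25/(log₁₀[3.18e-05 + 0.00097])² = 0.25/(-2.999)² = 0.02779.
Darcy-Weisbach: ΔP = f(L/D)(ρV²/2) = 0.02779·(96.6/0.0204)·(1110·7.82²/2) = 0.02779·4735·3.394e+04 = 4.467e+06 Pa.
ΔP = 4.467e+06 Pa = 4470 kPa.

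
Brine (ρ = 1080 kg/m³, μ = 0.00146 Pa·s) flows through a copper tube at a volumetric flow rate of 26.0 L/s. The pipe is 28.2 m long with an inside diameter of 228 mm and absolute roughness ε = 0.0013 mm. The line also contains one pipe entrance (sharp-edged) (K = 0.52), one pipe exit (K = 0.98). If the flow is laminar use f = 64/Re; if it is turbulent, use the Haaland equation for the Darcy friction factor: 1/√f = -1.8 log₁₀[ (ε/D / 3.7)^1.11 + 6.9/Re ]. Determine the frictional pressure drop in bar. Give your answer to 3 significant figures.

ΔP ≈ 0.00805 bar

Q = 26.0 L/s = 26.0/1000 = 0.026 m³/s.
Cross-sectional area A = πD²/4 = π(0.228)²/4 = 0.04083 m²; mean velocity V = Q/A = 0.026/0.04083 = 0.6368 m/s.
Reynolds number Re = ρVD/μ = 1080 · 0.6368 · 0.228 / 0.00146 = 1.074e+05.
Re > 4000 → turbulent. Relative roughness ε/D = 1.3e-06/0.228 = 5.7e-06. Haaland: 1/√f = -1.8 log₁₀[(5.7e-06/3.7)^1.11 + 6.9/1.074e+05] = -1.8 log₁₀[3.54e-07 + 6.42e-05] = 7.542, so f = 0.01758.
Total minor-loss coefficient ΣK = 1·0.52 + 1·0.98 = 1.5.
ΔP = [f·L/D + ΣK]·(ρV²/2) = [0.01758·28.2/0.228 + 1.5]·(1080·0.6368²/2) = [2.175 + 1.5]·219 = 804.7 Pa.
ΔP = 804.7 Pa = 0.00805 bar.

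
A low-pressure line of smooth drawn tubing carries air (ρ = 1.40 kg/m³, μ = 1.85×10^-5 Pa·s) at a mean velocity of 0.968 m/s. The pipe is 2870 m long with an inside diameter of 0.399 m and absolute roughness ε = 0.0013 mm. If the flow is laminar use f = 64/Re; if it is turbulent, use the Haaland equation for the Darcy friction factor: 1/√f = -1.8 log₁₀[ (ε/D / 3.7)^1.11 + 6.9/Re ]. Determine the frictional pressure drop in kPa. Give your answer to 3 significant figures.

Reynolds number Re = ρVD/μ = 1.4 · 0.968 · 0.399 / 1.85e-05 = 2.923e+04.
Re > 4000 → turbulent. Relative roughness ε/D = 1.3e-06/0.399 = 3.26e-06. Haaland: 1/√f = -1.8 log₁₀[(3.26e-06/3.7)^1.11 + 6.9/2.923e+04] = -1.8 log₁₀[1.9e-07 + 0.000236] = 6.528, so f = 0.02347.
Darcy-Weisbach: ΔP = f(L/D)(ρV²/2) = 0.02347·(2870/0.399)·(1.4·0.968²/2) = 0.02347·7193·0.6559 = 110.7 Pa.
ΔP = 110.7 Pa = 0.111 kPa.

ΔP ≈ 0.111 kPa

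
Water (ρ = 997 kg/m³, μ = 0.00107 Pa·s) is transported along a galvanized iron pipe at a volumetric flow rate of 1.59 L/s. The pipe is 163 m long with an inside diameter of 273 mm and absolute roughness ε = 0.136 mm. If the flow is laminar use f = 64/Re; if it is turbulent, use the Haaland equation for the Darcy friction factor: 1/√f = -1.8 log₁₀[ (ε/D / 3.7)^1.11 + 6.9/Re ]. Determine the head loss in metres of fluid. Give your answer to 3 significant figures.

h_f ≈ 7.81×10^-4 m

Q = 1.59 L/s = 1.59/1000 = 0.00159 m³/s.
Cross-sectional area A = πD²/4 = π(0.273)²/4 = 0.05853 m²; mean velocity V = Q/A = 0.00159/0.05853 = 0.02716 m/s.
Reynolds number Re = ρVD/μ = 997 · 0.02716 · 0.273 / 0.00107 = 6910.
Re > 4000 → turbulent. Relative roughness ε/D = 0.000136/0.273 = 0.000498. Haaland: 1/√f = -1.8 log₁₀[(0.000498/3.7)^1.11 + 6.9/6910] = -1.8 log₁₀[5.05e-05 + 0.000999] = 5.363, so f = 0.03477.
Darcy-Weisbach: ΔP = f(L/D)(ρV²/2) = 0.03477·(163/0.273)·(997·0.02716²/2) = 0.03477·597.1·0.3678 = 7.637 Pa.
Head loss h_f = ΔP/(ρg) = 7.637/(997·9.81) = 7.81×10^-4 m.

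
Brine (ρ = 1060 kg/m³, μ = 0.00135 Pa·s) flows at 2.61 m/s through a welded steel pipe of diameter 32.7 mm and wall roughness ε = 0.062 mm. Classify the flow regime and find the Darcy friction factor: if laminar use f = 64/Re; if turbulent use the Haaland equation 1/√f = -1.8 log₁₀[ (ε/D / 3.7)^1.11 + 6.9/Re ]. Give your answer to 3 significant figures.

Re = ρVD/μ = 1060·2.61·0.0327/0.00135 = 6.701e+04.
Re > 4000 → turbulent. ε/D = 6.2e-05/0.0327 = 0.0019; Haaland: 1/√f = -1.8 log₁₀[0.000223 + 0.000103] = 6.277, so f = 0.02538.

f ≈ 0.0254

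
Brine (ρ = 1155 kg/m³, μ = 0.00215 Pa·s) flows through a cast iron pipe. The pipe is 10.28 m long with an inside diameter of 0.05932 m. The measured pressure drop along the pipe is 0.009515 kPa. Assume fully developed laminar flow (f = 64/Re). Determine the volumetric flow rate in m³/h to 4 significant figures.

For laminar flow, f = 64/Re with Re = ρVD/μ, so Darcy-Weisbach reduces to ΔP = 32μLV/D². Solving for V: V = ΔP·D²/(32μL) = 9.515·(0.05932)²/(32·0.00215·10.28) = 0.04734 m/s.
Check: Re = ρVD/μ = 1155·0.04734·0.05932/0.00215 = 1509 < 2300, so the laminar assumption holds.
Q = V·A = 0.04734·(π/4·0.05932²) = 0.0001308 m³/s = 0.4710 m³/h.

Q ≈ 0.4710 m³/h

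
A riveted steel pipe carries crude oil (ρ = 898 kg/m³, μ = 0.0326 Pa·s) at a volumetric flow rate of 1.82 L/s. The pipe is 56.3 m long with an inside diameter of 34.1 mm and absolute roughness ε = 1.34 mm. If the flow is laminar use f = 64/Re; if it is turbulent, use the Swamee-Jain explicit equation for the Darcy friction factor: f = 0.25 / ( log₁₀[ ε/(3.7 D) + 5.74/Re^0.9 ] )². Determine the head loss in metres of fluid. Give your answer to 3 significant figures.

h_f ≈ 11.4 m

Q = 1.82 L/s = 1.82/1000 = 0.00182 m³/s.
Cross-sectional area A = πD²/4 = π(0.0341)²/4 = 0.0009133 m²; mean velocity V = Q/A = 0.00182/0.0009133 = 1.993 m/s.
Reynolds number Re = ρVD/μ = 898 · 1.993 · 0.0341 / 0.0326 = 1872.
Re < 2300 → laminar flow, so f = 64/Re = 64/1872 = 0.03419 (the turbulent correlation is not needed).
Darcy-Weisbach: ΔP = f(L/D)(ρV²/2) = 0.03419·(56.3/0.0341)·(898·1.993²/2) = 0.03419·1651·1783 = 1.007e+05 Pa.
Head loss h_f = ΔP/(ρg) = 1.007e+05/(898·9.81) = 11.4 m.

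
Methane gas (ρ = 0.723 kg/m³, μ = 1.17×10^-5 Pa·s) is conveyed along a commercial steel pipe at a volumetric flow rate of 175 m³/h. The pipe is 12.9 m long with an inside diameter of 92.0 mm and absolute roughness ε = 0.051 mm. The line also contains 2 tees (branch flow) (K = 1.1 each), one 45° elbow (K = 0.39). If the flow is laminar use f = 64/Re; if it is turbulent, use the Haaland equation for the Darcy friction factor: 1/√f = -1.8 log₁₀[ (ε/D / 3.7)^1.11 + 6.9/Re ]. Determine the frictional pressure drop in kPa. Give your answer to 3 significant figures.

Q = 175 m³/h = 175/3600 = 0.04861 m³/s.
Cross-sectional area A = πD²/4 = π(0.092)²/4 = 0.006648 m²; mean velocity V = Q/A = 0.04861/0.006648 = 7.313 m/s.
Reynolds number Re = ρVD/μ = 0.723 · 7.313 · 0.092 / 1.17e-05 = 4.157e+04.
Re > 4000 → turbulent. Relative roughness ε/D = 5.1e-05/0.092 = 0.000554. Haaland: 1/√f = -1.8 log₁₀[(0.000554/3.7)^1.11 + 6.9/4.157e+04] = -1.8 log₁₀[5.69e-05 + 0.000166] = 6.574, so f = 0.02314.
Total minor-loss coefficient ΣK = 2·1.1 + 1·0.39 = 2.59.
ΔP = [f·L/D + ΣK]·(ρV²/2) = [0.02314·12.9/0.092 + 2.59]·(0.723·7.313²/2) = [3.245 + 2.59]·19.33 = 112.8 Pa.
ΔP = 112.8 Pa = 0.113 kPa.

ΔP ≈ 0.113 kPa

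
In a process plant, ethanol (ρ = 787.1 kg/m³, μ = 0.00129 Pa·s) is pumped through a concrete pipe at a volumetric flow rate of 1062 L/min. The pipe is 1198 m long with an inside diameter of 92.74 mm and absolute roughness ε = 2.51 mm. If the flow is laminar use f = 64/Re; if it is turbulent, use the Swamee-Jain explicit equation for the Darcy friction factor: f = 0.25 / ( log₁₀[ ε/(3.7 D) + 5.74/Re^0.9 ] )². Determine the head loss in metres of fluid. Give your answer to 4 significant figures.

h_f ≈ 249.5 m

Q = 1062 L/min = 1062/60000 = 0.0177 m³/s.
Cross-sectional area A = πD²/4 = π(0.09274)²/4 = 0.006755 m²; mean velocity V = Q/A = 0.0177/0.006755 = 2.62 m/s.
Reynolds number Re = ρVD/μ = 787.1 · 2.62 · 0.09274 / 0.00129 = 1.483e+05.
Re > 4000 → turbulent. Relative roughness ε/D = 0.00251/0.09274 = 0.0271. Swamee-Jain: f = 0.25/(log₁₀[0.0271/3.7 + 5.74/1.483e+05^0.9])² = 0.25/(log₁₀[0.00731 + 0.000127])² = 0.25/(-2.128)² = 0.05519.
Darcy-Weisbach: ΔP = f(L/D)(ρV²/2) = 0.05519·(1198/0.09274)·(787.1·2.62²/2) = 0.05519·1.292e+04·2702 = 1.926e+06 Pa.
Head loss h_f = ΔP/(ρg) = 1.926e+06/(787.1·9.81) = 249.5 m.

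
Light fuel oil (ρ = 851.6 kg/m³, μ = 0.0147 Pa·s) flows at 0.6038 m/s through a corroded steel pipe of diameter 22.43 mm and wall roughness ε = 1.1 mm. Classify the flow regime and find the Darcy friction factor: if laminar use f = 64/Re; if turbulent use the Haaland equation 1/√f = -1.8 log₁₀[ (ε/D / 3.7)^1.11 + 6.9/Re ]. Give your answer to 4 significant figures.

f ≈ 0.08157

Re = ρVD/μ = 851.6·0.6038·0.02243/0.0147 = 784.6.
Re < 2300 → laminar, so f = 64/Re = 0.08157 (roughness is irrelevant in laminar flow).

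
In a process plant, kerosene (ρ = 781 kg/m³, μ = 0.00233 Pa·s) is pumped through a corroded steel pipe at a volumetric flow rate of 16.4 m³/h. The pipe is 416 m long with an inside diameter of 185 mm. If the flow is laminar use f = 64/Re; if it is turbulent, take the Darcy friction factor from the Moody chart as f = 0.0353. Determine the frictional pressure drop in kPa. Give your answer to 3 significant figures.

Q = 16.4 m³/h = 16.4/3600 = 0.004556 m³/s.
Cross-sectional area A = πD²/4 = π(0.185)²/4 = 0.02688 m²; mean velocity V = Q/A = 0.004556/0.02688 = 0.1695 m/s.
Reynolds number Re = ρVD/μ = 781 · 0.1695 · 0.185 / 0.00233 = 1.051e+04.
Re > 4000 → turbulent; use the Moody-chart value f = 0.0353.
Darcy-Weisbach: ΔP = f(L/D)(ρV²/2) = 0.0353·(416/0.185)·(781·0.1695²/2) = 0.0353·2249·11.22 = 890.3 Pa.
ΔP = 890.3 Pa = 0.890 kPa.

ΔP ≈ 0.890 kPa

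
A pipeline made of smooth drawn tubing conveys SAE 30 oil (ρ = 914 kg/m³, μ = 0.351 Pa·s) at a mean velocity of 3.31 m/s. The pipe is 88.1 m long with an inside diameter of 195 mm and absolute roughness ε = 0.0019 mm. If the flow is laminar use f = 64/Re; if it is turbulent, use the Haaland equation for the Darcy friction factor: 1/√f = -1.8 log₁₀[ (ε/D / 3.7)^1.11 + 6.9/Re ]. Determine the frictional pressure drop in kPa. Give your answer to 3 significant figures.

ΔP ≈ 86.1 kPa

Reynolds number Re = ρVD/μ = 914 · 3.31 · 0.195 / 0.351 = 1681.
Re < 2300 → laminar flow, so f = 64/Re = 64/1681 = 0.03808 (the turbulent correlation is not needed).
Darcy-Weisbach: ΔP = f(L/D)(ρV²/2) = 0.03808·(88.1/0.195)·(914·3.31²/2) = 0.03808·451.8·5007 = 8.614e+04 Pa.
ΔP = 8.614e+04 Pa = 86.1 kPa.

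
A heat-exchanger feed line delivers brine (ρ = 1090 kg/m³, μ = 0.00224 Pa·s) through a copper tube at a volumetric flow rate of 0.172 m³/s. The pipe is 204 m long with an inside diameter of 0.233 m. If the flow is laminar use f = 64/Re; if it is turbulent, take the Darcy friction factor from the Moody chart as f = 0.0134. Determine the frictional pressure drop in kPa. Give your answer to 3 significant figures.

ΔP ≈ 104 kPa

Cross-sectional area A = πD²/4 = π(0.233)²/4 = 0.04264 m²; mean velocity V = Q/A = 0.172/0.04264 = 4.034 m/s.
Reynolds number Re = ρVD/μ = 1090 · 4.034 · 0.233 / 0.00224 = 4.574e+05.
Re > 4000 → turbulent; use the Moody-chart value f = 0.0134.
Darcy-Weisbach: ΔP = f(L/D)(ρV²/2) = 0.0134·(204/0.233)·(1090·4.034²/2) = 0.0134·875.5·8868 = 1.04e+05 Pa.
ΔP = 1.04e+05 Pa = 104 kPa.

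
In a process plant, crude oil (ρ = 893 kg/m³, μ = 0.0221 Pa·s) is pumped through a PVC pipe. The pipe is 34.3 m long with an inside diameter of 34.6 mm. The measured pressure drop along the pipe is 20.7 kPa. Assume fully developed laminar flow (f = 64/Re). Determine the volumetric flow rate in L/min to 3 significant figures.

Q ≈ 57.6 L/min

For laminar flow, f = 64/Re with Re = ρVD/μ, so Darcy-Weisbach reduces to ΔP = 32μLV/D². Solving for V: V = ΔP·D²/(32μL) = 2.07e+04·(0.0346)²/(32·0.0221·34.3) = 1.022 m/s.
Check: Re = ρVD/μ = 893·1.022·0.0346/0.0221 = 1428 < 2300, so the laminar assumption holds.
Q = V·A = 1.022·(π/4·0.0346²) = 0.0009606 m³/s = 57.6 L/min.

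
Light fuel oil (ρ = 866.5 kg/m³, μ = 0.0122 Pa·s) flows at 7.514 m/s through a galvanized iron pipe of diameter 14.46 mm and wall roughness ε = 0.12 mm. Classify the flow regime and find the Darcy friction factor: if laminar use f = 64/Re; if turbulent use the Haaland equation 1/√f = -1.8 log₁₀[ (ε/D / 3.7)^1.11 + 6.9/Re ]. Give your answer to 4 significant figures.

f ≈ 0.04265

Re = ρVD/μ = 866.5·7.514·0.01446/0.0122 = 7717.
Re > 4000 → turbulent. ε/D = 0.00012/0.01446 = 0.0083; Haaland: 1/√f = -1.8 log₁₀[0.00115 + 0.000894] = 4.842, so f = 0.04265.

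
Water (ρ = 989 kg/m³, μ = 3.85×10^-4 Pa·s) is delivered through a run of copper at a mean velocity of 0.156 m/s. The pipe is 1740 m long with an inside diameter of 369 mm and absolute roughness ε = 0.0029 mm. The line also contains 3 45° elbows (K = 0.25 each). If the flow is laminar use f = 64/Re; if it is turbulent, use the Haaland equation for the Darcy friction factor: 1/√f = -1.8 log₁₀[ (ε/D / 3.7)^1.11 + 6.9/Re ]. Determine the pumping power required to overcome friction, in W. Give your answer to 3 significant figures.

P ≈ 15.8 W

Reynolds number Re = ρVD/μ = 989 · 0.156 · 0.369 / 0.000385 = 1.479e+05.
Re > 4000 → turbulent. Relative roughness ε/D = 2.9e-06/0.369 = 7.86e-06. Haaland: 1/√f = -1.8 log₁₀[(7.86e-06/3.7)^1.11 + 6.9/1.479e+05] = -1.8 log₁₀[5.05e-07 + 4.67e-05] = 7.787, so f = 0.01649.
Total minor-loss coefficient ΣK = 3·0.25 = 0.75.
ΔP = [f·L/D + ΣK]·(ρV²/2) = [0.01649·1740/0.369 + 0.75]·(989·0.156²/2) = [77.76 + 0.75]·12.03 = 944.7 Pa.
Q = V·A = 0.156·0.1069 = 0.01668 m³/s.
Pumping power P = QΔP = 0.01668·944.7 = 15.76 W = 15.8 W.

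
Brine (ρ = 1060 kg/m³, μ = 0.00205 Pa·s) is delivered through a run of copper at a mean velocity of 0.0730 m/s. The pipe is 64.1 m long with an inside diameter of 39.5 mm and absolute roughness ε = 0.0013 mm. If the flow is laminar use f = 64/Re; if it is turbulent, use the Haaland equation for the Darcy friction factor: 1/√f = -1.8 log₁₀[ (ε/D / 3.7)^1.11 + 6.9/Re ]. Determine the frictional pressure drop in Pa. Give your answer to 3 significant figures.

Reynolds number Re = ρVD/μ = 1060 · 0.073 · 0.0395 / 0.00205 = 1491.
Re < 2300 → laminar flow, so f = 64/Re = 64/1491 = 0.04292 (the turbulent correlation is not needed).
Darcy-Weisbach: ΔP = f(L/D)(ρV²/2) = 0.04292·(64.1/0.0395)·(1060·0.073²/2) = 0.04292·1623·2.824 = 196.7 Pa.

ΔP ≈ 197 Pa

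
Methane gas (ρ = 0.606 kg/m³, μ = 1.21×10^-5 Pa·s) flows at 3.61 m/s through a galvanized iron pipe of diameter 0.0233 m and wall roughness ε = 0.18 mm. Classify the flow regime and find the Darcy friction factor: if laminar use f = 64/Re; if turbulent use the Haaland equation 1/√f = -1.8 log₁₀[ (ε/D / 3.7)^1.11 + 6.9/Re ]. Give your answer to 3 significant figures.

f ≈ 0.0468

Re = ρVD/μ = 0.606·3.61·0.0233/1.21e-05 = 4213.
Re > 4000 → turbulent. ε/D = 0.00018/0.0233 = 0.00773; Haaland: 1/√f = -1.8 log₁₀[0.00106 + 0.00164] = 4.624, so f = 0.04676.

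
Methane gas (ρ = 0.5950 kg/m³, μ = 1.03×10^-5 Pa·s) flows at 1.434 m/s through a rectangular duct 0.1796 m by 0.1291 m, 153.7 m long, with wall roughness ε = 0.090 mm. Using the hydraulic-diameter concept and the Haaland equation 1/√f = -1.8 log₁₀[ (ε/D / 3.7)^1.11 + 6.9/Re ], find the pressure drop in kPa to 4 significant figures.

Hydraulic diameter D_h = 4A/P = 4·(0.1796·0.1291)/(2·(0.1796+0.1291)) = 0.09275/0.6174 = 0.1502 m.
Re = ρVD_h/μ = 0.595·1.434·0.1502/1.03e-05 = 1.244e+04.
ε/D_h = 9e-05/0.1502 = 0.000599; Haaland gives 1/√f = -1.8 log₁₀[6.2e-05+0.000554] = 5.778, so f = 0.02995.
ΔP = f(L/D_h)(ρV²/2) = 0.02995·153.7/0.1502·0.6118 = 18.75 Pa.
ΔP = 0.01875 kPa.

ΔP ≈ 0.01875 kPa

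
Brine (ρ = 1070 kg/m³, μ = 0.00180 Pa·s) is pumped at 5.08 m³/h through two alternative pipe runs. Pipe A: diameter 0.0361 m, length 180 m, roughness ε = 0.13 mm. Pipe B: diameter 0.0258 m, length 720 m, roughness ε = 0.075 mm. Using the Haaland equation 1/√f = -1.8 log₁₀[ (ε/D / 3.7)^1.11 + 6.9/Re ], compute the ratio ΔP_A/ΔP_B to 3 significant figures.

Pipe A: V = Q/A = 0.001411/0.001024 = 1.379 m/s; Re = 2.959e+04; ε/D = 0.0036; Haaland → f = 0.03085; ΔP_A = f(L/D)(ρV²/2) = 1.564e+05 Pa.
Pipe B: V = Q/A = 0.001411/0.0005228 = 2.699 m/s; Re = 4.14e+04; ε/D = 0.00291; Haaland → f = 0.02868; ΔP_B = f(L/D)(ρV²/2) = 3.12e+06 Pa.
ΔP_A/ΔP_B = 1.564e+05/3.12e+06 = 0.0501.

ΔP_A/ΔP_B ≈ 0.0501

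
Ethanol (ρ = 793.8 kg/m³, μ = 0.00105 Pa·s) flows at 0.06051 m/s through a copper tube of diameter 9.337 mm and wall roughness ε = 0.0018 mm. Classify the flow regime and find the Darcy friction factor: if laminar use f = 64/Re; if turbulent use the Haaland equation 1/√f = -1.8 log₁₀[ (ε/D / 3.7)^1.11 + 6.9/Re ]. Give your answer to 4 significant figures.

f ≈ 0.1498

Re = ρVD/μ = 793.8·0.06051·0.009337/0.00105 = 427.1.
Re < 2300 → laminar, so f = 64/Re = 0.1498 (roughness is irrelevant in laminar flow).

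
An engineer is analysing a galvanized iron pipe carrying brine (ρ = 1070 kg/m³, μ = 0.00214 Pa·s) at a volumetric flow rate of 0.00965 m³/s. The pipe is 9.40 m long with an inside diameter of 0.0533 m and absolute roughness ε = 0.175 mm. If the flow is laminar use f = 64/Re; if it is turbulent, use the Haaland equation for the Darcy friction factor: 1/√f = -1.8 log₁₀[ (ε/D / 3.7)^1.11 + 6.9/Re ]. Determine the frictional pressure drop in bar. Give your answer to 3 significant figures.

Cross-sectional area A = πD²/4 = π(0.0533)²/4 = 0.002231 m²; mean velocity V = Q/A = 0.00965/0.002231 = 4.325 m/s.
Reynolds number Re = ρVD/μ = 1070 · 4.325 · 0.0533 / 0.00214 = 1.153e+05.
Re > 4000 → turbulent. Relative roughness ε/D = 0.000175/0.0533 = 0.00328. Haaland: 1/√f = -1.8 log₁₀[(0.00328/3.7)^1.11 + 6.9/1.153e+05] = -1.8 log₁₀[0.00041 + 5.99e-05] = 5.991, so f = 0.02786.
Darcy-Weisbach: ΔP = f(L/D)(ρV²/2) = 0.02786·(9.4/0.0533)·(1070·4.325²/2) = 0.02786·176.4·1.001e+04 = 4.917e+04 Pa.
ΔP = 4.917e+04 Pa = 0.492 bar.

ΔP ≈ 0.492 bar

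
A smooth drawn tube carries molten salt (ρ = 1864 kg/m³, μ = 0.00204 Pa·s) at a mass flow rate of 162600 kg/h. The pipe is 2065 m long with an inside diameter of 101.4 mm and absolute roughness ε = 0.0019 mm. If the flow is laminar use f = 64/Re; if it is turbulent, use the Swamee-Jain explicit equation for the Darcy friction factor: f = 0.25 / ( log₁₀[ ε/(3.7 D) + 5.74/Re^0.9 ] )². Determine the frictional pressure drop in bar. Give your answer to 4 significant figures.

ΔP ≈ 25.27 bar

ṁ = 162600 kg/h = 162600/3600 = 45.17 kg/s.
A = πD²/4 = π(0.1014)²/4 = 0.008075 m²; mean velocity V = ṁ/(ρA) = 45.17/(1864 · 0.008075) = 3.001 m/s.
Reynolds number Re = ρVD/μ = 1864 · 3.001 · 0.1014 / 0.00204 = 2.78e+05.
Re > 4000 → turbulent. Relative roughness ε/D = 1.9e-06/0.1014 = 1.87e-05. Swamee-Jain: f = 0.25/(log₁₀[1.87e-05/3.7 + 5.74/2.78e+05^0.9])² = 0.25/(log₁₀[5.06e-06 + 7.23e-05])² = 0.25/(-4.111)² = 0.01479.
Darcy-Weisbach: ΔP = f(L/D)(ρV²/2) = 0.01479·(2065/0.1014)·(1864·3.001²/2) = 0.01479·2.036e+04·8391 = 2.527e+06 Pa.
ΔP = 2.527e+06 Pa = 25.27 bar.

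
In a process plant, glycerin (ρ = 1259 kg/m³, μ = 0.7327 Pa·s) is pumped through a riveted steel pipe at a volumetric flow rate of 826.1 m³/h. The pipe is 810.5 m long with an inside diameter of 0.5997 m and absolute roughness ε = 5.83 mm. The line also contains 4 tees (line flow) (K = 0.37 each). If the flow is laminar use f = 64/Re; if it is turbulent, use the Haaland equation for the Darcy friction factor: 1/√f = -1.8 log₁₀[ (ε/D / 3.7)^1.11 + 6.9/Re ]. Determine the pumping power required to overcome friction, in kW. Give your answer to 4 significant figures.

P ≈ 9.992 kW

Q = 826.1 m³/h = 826.1/3600 = 0.2295 m³/s.
Cross-sectional area A = πD²/4 = π(0.5997)²/4 = 0.2825 m²; mean velocity V = Q/A = 0.2295/0.2825 = 0.8124 m/s.
Reynolds number Re = ρVD/μ = 1259 · 0.8124 · 0.5997 / 0.733 = 837.2.
Re < 2300 → laminar flow, so f = 64/Re = 64/837.2 = 0.07645 (the turbulent correlation is not needed).
Total minor-loss coefficient ΣK = 4·0.37 = 1.48.
ΔP = [f·L/D + ΣK]·(ρV²/2) = [0.07645·810.5/0.5997 + 1.48]·(1259·0.8124²/2) = [103.3 + 1.48]·415.5 = 4.354e+04 Pa.
Pumping power P = QΔP = 0.2295·4.354e+04 = 9991.7 W = 9.992 kW.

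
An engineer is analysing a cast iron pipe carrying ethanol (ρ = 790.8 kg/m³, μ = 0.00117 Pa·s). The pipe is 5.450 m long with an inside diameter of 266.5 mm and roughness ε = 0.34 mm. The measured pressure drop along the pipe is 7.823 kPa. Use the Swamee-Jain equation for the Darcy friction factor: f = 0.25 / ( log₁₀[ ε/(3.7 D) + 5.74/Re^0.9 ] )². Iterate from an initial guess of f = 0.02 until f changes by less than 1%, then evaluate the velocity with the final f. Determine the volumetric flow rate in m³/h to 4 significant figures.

Rearranging Darcy-Weisbach: V = √(2·ΔP·D/(f·L·ρ)). With ε/D = 0.00034/0.2665 = 0.00128, iterate starting from f = 0.02:
  f = 0.02 → V = √(2·7823·0.2665/(0.02·5.45·790.8)) = 6.955 m/s; Re = ρVD/μ = 1.253e+06; f → 0.02113
  f = 0.02113 → V = 6.766 m/s; Re = 1.219e+06; f → 0.02114
Converged (Δf/f < 1%). With the final f = 0.02114: V = √(2·7823·0.2665/(0.02114·5.45·790.8)) = 6.765 m/s.
Q = V·A = 6.765·(π/4·0.2665²) = 0.3774 m³/s = 1359 m³/h.

Q ≈ 1359 m³/h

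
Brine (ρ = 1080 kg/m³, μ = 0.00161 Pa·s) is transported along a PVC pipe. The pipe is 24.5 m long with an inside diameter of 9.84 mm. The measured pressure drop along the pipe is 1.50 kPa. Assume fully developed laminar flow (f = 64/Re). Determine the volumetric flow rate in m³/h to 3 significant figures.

Q ≈ 0.0315 m³/h

For laminar flow, f = 64/Re with Re = ρVD/μ, so Darcy-Weisbach reduces to ΔP = 32μLV/D². Solving for V: V = ΔP·D²/(32μL) = 1500·(0.00984)²/(32·0.00161·24.5) = 0.1151 m/s.
Check: Re = ρVD/μ = 1080·0.1151·0.00984/0.00161 = 759.5 < 2300, so the laminar assumption holds.
Q = V·A = 0.1151·(π/4·0.00984²) = 8.75e-06 m³/s = 0.0315 m³/h.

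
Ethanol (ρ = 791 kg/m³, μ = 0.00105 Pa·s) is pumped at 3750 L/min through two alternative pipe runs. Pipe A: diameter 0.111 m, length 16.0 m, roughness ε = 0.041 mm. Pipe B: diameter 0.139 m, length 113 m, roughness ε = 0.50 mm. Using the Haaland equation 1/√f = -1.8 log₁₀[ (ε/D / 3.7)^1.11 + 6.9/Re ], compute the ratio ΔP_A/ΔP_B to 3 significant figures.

ΔP_A/ΔP_B ≈ 0.260

Pipe A: V = Q/A = 0.0625/0.009677 = 6.459 m/s; Re = 5.401e+05; ε/D = 0.000369; Haaland → f = 0.01662; ΔP_A = f(L/D)(ρV²/2) = 3.952e+04 Pa.
Pipe B: V = Q/A = 0.0625/0.01517 = 4.119 m/s; Re = 4.313e+05; ε/D = 0.0036; Haaland → f = 0.02786; ΔP_B = f(L/D)(ρV²/2) = 1.519e+05 Pa.
ΔP_A/ΔP_B = 3.952e+04/1.519e+05 = 0.260.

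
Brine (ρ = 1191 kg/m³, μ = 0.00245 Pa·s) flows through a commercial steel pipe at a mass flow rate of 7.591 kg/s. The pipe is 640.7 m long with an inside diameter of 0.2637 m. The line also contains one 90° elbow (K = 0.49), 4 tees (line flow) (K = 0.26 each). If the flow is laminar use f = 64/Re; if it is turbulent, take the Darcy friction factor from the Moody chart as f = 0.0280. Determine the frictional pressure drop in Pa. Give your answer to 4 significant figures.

A = πD²/4 = π(0.2637)²/4 = 0.05461 m²; mean velocity V = ṁ/(ρA) = 7.591/(1191 · 0.05461) = 0.1167 m/s.
Reynolds number Re = ρVD/μ = 1191 · 0.1167 · 0.2637 / 0.00245 = 1.496e+04.
Re > 4000 → turbulent; use the Moody-chart value f = 0.0280.
Total minor-loss coefficient ΣK = 1·0.49 + 4·0.26 = 1.53.
ΔP = [f·L/D + ΣK]·(ρV²/2) = [0.028·640.7/0.2637 + 1.53]·(1191·0.1167²/2) = [68.03 + 1.53]·8.11 = 564.2 Pa.

ΔP ≈ 564.2 Pa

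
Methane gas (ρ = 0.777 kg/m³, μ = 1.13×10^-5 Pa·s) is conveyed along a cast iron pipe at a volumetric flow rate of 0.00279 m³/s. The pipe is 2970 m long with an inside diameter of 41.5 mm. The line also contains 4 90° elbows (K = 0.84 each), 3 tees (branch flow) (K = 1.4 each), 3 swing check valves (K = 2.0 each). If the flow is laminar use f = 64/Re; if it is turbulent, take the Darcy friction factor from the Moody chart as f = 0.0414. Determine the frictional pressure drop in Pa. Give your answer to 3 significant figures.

Cross-sectional area A = πD²/4 = π(0.0415)²/4 = 0.001353 m²; mean velocity V = Q/A = 0.00279/0.001353 = 2.063 m/s.
Reynolds number Re = ρVD/μ = 0.777 · 2.063 · 0.0415 / 1.13e-05 = 5886.
Re > 4000 → turbulent; use the Moody-chart value f = 0.0414.
Total minor-loss coefficient ΣK = 4·0.84 + 3·1.4 + 3·2 = 13.6.
ΔP = [f·L/D + ΣK]·(ρV²/2) = [0.0414·2970/0.0415 + 13.6]·(0.777·2.063²/2) = [2963 + 13.6]·1.653 = 4919 Pa.

ΔP ≈ 4920 Pa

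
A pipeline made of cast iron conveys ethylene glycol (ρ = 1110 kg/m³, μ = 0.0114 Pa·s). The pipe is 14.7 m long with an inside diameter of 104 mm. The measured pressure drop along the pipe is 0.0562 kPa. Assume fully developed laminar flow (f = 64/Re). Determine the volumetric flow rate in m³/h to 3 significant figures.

For laminar flow, f = 64/Re with Re = ρVD/μ, so Darcy-Weisbach reduces to ΔP = 32μLV/D². Solving for V: V = ΔP·D²/(32μL) = 56.2·(0.104)²/(32·0.0114·14.7) = 0.1134 m/s.
Check: Re = ρVD/μ = 1110·0.1134·0.104/0.0114 = 1148 < 2300, so the laminar assumption holds.
Q = V·A = 0.1134·(π/4·0.104²) = 0.0009629 m³/s = 3.47 m³/h.

Q ≈ 3.47 m³/h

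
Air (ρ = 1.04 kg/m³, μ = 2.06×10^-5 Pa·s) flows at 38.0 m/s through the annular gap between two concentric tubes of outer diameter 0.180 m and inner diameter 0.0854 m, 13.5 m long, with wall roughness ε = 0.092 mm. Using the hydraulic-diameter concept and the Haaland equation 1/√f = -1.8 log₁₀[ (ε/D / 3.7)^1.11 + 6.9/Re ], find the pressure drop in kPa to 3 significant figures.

Hydraulic diameter D_h = 4A/P = D_o - D_i = 0.18 - 0.0854 = 0.0946 m.
Re = ρVD_h/μ = 1.04·38·0.0946/2.06e-05 = 1.815e+05.
ε/D_h = 9.2e-05/0.0946 = 0.000973; Haaland gives 1/√f = -1.8 log₁₀[0.000106+3.8e-05] = 6.914, so f = 0.02092.
ΔP = f(L/D_h)(ρV²/2) = 0.02092·13.5/0.0946·750.9 = 2242 Pa.
ΔP = 2.24 kPa.

ΔP ≈ 2.24 kPa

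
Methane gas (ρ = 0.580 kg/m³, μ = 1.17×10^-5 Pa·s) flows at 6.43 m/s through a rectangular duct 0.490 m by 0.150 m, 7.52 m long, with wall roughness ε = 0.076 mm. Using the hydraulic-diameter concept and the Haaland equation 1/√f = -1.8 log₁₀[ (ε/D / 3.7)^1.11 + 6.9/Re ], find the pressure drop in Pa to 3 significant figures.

Hydraulic diameter D_h = 4A/P = 4·(0.49·0.15)/(2·(0.49+0.15)) = 0.294/1.28 = 0.2297 m.
Re = ρVD_h/μ = 0.58·6.43·0.2297/1.17e-05 = 7.321e+04.
ε/D_h = 7.6e-05/0.2297 = 0.000331; Haaland gives 1/√f = -1.8 log₁₀[3.21e-05+9.42e-05] = 7.017, so f = 0.02031.
ΔP = f(L/D_h)(ρV²/2) = 0.02031·7.52/0.2297·11.99 = 7.972 Pa.

ΔP ≈ 7.97 Pa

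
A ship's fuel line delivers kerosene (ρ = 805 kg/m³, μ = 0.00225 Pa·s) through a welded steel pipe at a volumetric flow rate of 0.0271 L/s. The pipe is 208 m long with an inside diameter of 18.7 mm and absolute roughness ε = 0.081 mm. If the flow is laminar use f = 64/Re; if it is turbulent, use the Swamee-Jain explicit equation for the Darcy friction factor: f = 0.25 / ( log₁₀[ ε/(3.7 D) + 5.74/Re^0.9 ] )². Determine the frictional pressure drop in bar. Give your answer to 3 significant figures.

ΔP ≈ 0.0423 bar

Q = 0.0271 L/s = 0.0271/1000 = 2.71e-05 m³/s.
Cross-sectional area A = πD²/4 = π(0.0187)²/4 = 0.0002746 m²; mean velocity V = Q/A = 2.71e-05/0.0002746 = 0.09867 m/s.
Reynolds number Re = ρVD/μ = 805 · 0.09867 · 0.0187 / 0.00225 = 660.2.
Re < 2300 → laminar flow, so f = 64/Re = 64/660.2 = 0.09695 (the turbulent correlation is not needed).
Darcy-Weisbach: ΔP = f(L/D)(ρV²/2) = 0.09695·(208/0.0187)·(805·0.09867²/2) = 0.09695·1.112e+04·3.919 = 4226 Pa.
ΔP = 4226 Pa = 0.0423 bar.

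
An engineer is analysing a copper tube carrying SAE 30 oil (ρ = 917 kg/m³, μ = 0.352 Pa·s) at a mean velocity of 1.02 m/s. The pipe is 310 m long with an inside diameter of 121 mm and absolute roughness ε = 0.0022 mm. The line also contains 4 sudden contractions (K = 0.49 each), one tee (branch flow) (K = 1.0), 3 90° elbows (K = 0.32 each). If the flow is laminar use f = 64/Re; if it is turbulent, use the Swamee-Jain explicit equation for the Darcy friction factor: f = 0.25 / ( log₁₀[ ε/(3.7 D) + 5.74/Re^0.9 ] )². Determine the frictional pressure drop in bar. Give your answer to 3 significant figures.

ΔP ≈ 2.45 bar

Reynolds number Re = ρVD/μ = 917 · 1.02 · 0.121 / 0.352 = 321.5.
Re < 2300 → laminar flow, so f = 64/Re = 64/321.5 = 0.1991 (the turbulent correlation is not needed).
Total minor-loss coefficient ΣK = 4·0.49 + 1·1 + 3·0.32 = 3.92.
ΔP = [f·L/D + ΣK]·(ρV²/2) = [0.1991·310/0.121 + 3.92]·(917·1.02²/2) = [510 + 3.92]·477 = 2.451e+05 Pa.
ΔP = 2.451e+05 Pa = 2.45 bar.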